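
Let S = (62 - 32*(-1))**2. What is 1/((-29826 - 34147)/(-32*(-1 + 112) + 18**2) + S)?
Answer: 3228/28586581 ≈ 0.00011292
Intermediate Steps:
S = 8836 (S = (62 + 32)**2 = 94**2 = 8836)
1/((-29826 - 34147)/(-32*(-1 + 112) + 18**2) + S) = 1/((-29826 - 34147)/(-32*(-1 + 112) + 18**2) + 8836) = 1/(-63973/(-32*111 + 324) + 8836) = 1/(-63973/(-3552 + 324) + 8836) = 1/(-63973/(-3228) + 8836) = 1/(-63973*(-1/3228) + 8836) = 1/(63973/3228 + 8836) = 1/(28586581/3228) = 3228/28586581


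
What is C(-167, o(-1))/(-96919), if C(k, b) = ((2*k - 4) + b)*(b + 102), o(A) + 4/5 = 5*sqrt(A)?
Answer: 857789/2422975 + 1188*I/96919 ≈ 0.35402 + 0.012258*I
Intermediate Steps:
o(A) = -4/5 + 5*sqrt(A)
C(k, b) = (102 + b)*(-4 + b + 2*k) (C(k, b) = ((-4 + 2*k) + b)*(102 + b) = (-4 + b + 2*k)*(102 + b) = (102 + b)*(-4 + b + 2*k))
C(-167, o(-1))/(-96919) = (-408 + (-4/5 + 5*sqrt(-1))**2 + 98*(-4/5 + 5*sqrt(-1)) + 204*(-167) + 2*(-4/5 + 5*sqrt(-1))*(-167))/(-96919) = (-408 + (-4/5 + 5*I)**2 + 98*(-4/5 + 5*I) - 34068 + 2*(-4/5 + 5*I)*(-167))*(-1/96919) = (-408 + (-4/5 + 5*I)**2 + (-392/5 + 490*I) - 34068 + (1336/5 - 1670*I))*(-1/96919) = (-171436/5 + (-4/5 + 5*I)**2 - 1180*I)*(-1/96919) = 171436/484595 - (-4/5 + 5*I)**2/96919 + 1180*I/96919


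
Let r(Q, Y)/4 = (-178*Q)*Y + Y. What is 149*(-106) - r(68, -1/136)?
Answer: -549099/34 ≈ -16150.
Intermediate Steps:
r(Q, Y) = 4*Y - 712*Q*Y (r(Q, Y) = 4*((-178*Q)*Y + Y) = 4*(-178*Q*Y + Y) = 4*(Y - 178*Q*Y) = 4*Y - 712*Q*Y)
149*(-106) - r(68, -1/136) = 149*(-106) - 4*(-1/136)*(1 - 178*68) = -15794 - 4*(-1*1/136)*(1 - 12104) = -15794 - 4*(-1)*(-12103)/136 = -15794 - 1*12103/34 = -15794 - 12103/34 = -549099/34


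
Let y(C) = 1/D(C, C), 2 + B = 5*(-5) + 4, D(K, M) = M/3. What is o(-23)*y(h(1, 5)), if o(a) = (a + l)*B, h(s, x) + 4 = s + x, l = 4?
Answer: 1311/2 ≈ 655.50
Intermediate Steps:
D(K, M) = M/3 (D(K, M) = M*(1/3) = M/3)
B = -23 (B = -2 + (5*(-5) + 4) = -2 + (-25 + 4) = -2 - 21 = -23)
h(s, x) = -4 + s + x (h(s, x) = -4 + (s + x) = -4 + s + x)
y(C) = 3/C (y(C) = 1/(C/3) = 3/C)
o(a) = -92 - 23*a (o(a) = (a + 4)*(-23) = (4 + a)*(-23) = -92 - 23*a)
o(-23)*y(h(1, 5)) = (-92 - 23*(-23))*(3/(-4 + 1 + 5)) = (-92 + 529)*(3/2) = 437*(3*(1/2)) = 437*(3/2) = 1311/2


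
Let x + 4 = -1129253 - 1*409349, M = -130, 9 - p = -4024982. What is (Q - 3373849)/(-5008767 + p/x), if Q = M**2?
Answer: 5165021873094/7706522983793 ≈ 0.67021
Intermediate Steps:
p = 4024991 (p = 9 - 1*(-4024982) = 9 + 4024982 = 4024991)
Q = 16900 (Q = (-130)**2 = 16900)
x = -1538606 (x = -4 + (-1129253 - 1*409349) = -4 + (-1129253 - 409349) = -4 - 1538602 = -1538606)
(Q - 3373849)/(-5008767 + p/x) = (16900 - 3373849)/(-5008767 + 4024991/(-1538606)) = -3356949/(-5008767 + 4024991*(-1/1538606)) = -3356949/(-5008767 - 4024991/1538606) = -3356949/(-7706522983793/1538606) = -3356949*(-1538606/7706522983793) = 5165021873094/7706522983793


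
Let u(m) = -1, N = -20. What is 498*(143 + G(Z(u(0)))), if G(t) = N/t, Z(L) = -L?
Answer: 61254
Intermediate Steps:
G(t) = -20/t
498*(143 + G(Z(u(0)))) = 498*(143 - 20/((-1*(-1)))) = 498*(143 - 20/1) = 498*(143 - 20*1) = 498*(143 - 20) = 498*123 = 61254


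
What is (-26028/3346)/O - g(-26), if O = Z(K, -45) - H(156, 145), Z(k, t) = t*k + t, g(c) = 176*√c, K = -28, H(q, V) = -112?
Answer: -13014/2220071 - 176*I*√26 ≈ -0.005862 - 897.43*I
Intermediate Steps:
Z(k, t) = t + k*t (Z(k, t) = k*t + t = t + k*t)
O = 1327 (O = -45*(1 - 28) - 1*(-112) = -45*(-27) + 112 = 1215 + 112 = 1327)
(-26028/3346)/O - g(-26) = -26028/3346/1327 - 176*√(-26) = -26028*1/3346*(1/1327) - 176*I*√26 = -13014/1673*1/1327 - 176*I*√26 = -13014/2220071 - 176*I*√26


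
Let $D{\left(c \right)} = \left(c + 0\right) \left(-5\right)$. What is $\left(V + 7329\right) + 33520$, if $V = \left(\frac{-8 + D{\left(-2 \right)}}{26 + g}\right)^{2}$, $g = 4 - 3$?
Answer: $\frac{29778925}{729} \approx 40849.0$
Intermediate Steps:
$D{\left(c \right)} = - 5 c$ ($D{\left(c \right)} = c \left(-5\right) = - 5 c$)
$g = 1$
$V = \frac{4}{729}$ ($V = \left(\frac{-8 - -10}{26 + 1}\right)^{2} = \left(\frac{-8 + 10}{27}\right)^{2} = \left(2 \cdot \frac{1}{27}\right)^{2} = \left(\frac{2}{27}\right)^{2} = \frac{4}{729} \approx 0.005487$)
$\left(V + 7329\right) + 33520 = \left(\frac{4}{729} + 7329\right) + 33520 = \frac{5342845}{729} + 33520 = \frac{29778925}{729}$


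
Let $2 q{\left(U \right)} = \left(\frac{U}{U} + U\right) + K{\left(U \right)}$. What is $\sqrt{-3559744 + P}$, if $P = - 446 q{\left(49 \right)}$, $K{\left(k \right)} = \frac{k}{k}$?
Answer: $i \sqrt{3571117} \approx 1889.7 i$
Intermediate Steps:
$K{\left(k \right)} = 1$
$q{\left(U \right)} = 1 + \frac{U}{2}$ ($q{\left(U \right)} = \frac{\left(\frac{U}{U} + U\right) + 1}{2} = \frac{\left(1 + U\right) + 1}{2} = \frac{2 + U}{2} = 1 + \frac{U}{2}$)
$P = -11373$ ($P = - 446 \left(1 + \frac{1}{2} \cdot 49\right) = - 446 \left(1 + \frac{49}{2}\right) = \left(-446\right) \frac{51}{2} = -11373$)
$\sqrt{-3559744 + P} = \sqrt{-3559744 - 11373} = \sqrt{-3571117} = i \sqrt{3571117}$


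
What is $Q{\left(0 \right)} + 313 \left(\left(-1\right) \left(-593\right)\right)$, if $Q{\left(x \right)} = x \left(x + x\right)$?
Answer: $185609$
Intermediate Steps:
$Q{\left(x \right)} = 2 x^{2}$ ($Q{\left(x \right)} = x 2 x = 2 x^{2}$)
$Q{\left(0 \right)} + 313 \left(\left(-1\right) \left(-593\right)\right) = 2 \cdot 0^{2} + 313 \left(\left(-1\right) \left(-593\right)\right) = 2 \cdot 0 + 313 \cdot 593 = 0 + 185609 = 185609$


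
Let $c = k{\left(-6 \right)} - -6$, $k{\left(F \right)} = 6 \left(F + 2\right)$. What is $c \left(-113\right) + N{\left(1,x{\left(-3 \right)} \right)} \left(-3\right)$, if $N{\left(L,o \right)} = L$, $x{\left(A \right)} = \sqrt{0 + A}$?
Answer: $2031$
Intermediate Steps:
$x{\left(A \right)} = \sqrt{A}$
$k{\left(F \right)} = 12 + 6 F$ ($k{\left(F \right)} = 6 \left(2 + F\right) = 12 + 6 F$)
$c = -18$ ($c = \left(12 + 6 \left(-6\right)\right) - -6 = \left(12 - 36\right) + 6 = -24 + 6 = -18$)
$c \left(-113\right) + N{\left(1,x{\left(-3 \right)} \right)} \left(-3\right) = \left(-18\right) \left(-113\right) + 1 \left(-3\right) = 2034 - 3 = 2031$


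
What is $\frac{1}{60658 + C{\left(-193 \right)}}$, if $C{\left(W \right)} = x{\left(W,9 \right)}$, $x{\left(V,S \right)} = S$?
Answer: $\frac{1}{60667} \approx 1.6483 \cdot 10^{-5}$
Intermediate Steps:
$C{\left(W \right)} = 9$
$\frac{1}{60658 + C{\left(-193 \right)}} = \frac{1}{60658 + 9} = \frac{1}{60667}$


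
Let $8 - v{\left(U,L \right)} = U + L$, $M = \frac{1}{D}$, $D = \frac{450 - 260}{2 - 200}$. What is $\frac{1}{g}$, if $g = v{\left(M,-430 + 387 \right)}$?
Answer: $\frac{95}{4944} \approx 0.019215$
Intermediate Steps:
$D = - \frac{95}{99}$ ($D = \frac{190}{-198} = 190 \left(- \frac{1}{198}\right) = - \frac{95}{99} \approx -0.9596$)
$M = - \frac{99}{95}$ ($M = \frac{1}{- \frac{95}{99}} = - \frac{99}{95} \approx -1.0421$)
$v{\left(U,L \right)} = 8 - L - U$ ($v{\left(U,L \right)} = 8 - \left(U + L\right) = 8 - \left(L + U\right) = 8 - L - U$)
$g = \frac{4944}{95}$ ($g = 8 - \left(-430 + 387\right) - - \frac{99}{95} = 8 - -43 + \frac{99}{95} = 8 + 43 + \frac{99}{95} = \frac{4944}{95} \approx 52.042$)
$\frac{1}{g} = \frac{1}{\frac{4944}{95}} = \frac{95}{4944}$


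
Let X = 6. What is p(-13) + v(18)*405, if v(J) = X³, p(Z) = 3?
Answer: 87483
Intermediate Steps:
v(J) = 216 (v(J) = 6³ = 216)
p(-13) + v(18)*405 = 3 + 216*405 = 3 + 87480 = 87483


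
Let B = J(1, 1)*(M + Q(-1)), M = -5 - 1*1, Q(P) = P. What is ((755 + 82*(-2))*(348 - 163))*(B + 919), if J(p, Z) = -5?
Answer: 104305590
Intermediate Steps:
M = -6 (M = -5 - 1 = -6)
B = 35 (B = -5*(-6 - 1) = -5*(-7) = 35)
((755 + 82*(-2))*(348 - 163))*(B + 919) = ((755 + 82*(-2))*(348 - 163))*(35 + 919) = ((755 - 164)*185)*954 = (591*185)*954 = 109335*954 = 104305590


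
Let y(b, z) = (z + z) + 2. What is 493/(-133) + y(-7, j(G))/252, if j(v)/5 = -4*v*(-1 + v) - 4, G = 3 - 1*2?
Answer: -9235/2394 ≈ -3.8576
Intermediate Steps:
G = 1 (G = 3 - 2 = 1)
j(v) = -20 - 20*v*(-1 + v) (j(v) = 5*(-4*v*(-1 + v) - 4) = 5*(-4 - 4*v*(-1 + v)) = -20 - 20*v*(-1 + v))
y(b, z) = 2 + 2*z (y(b, z) = 2*z + 2 = 2 + 2*z)
493/(-133) + y(-7, j(G))/252 = 493/(-133) + (2 + 2*(-20 - 20*1² + 20*1))/252 = 493*(-1/133) + (2 + 2*(-20 - 20*1 + 20))*(1/252) = -493/133 + (2 + 2*(-20 - 20 + 20))*(1/252) = -493/133 + (2 + 2*(-20))*(1/252) = -493/133 + (2 - 40)*(1/252) = -493/133 - 38*1/252 = -493/133 - 19/126 = -9235/2394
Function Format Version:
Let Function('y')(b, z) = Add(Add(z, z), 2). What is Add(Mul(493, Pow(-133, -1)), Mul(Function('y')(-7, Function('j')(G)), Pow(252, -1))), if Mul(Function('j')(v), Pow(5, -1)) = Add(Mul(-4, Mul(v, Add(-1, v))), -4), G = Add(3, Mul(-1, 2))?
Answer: Rational(-9235, 2394) ≈ -3.8576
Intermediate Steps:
G = 1 (G = Add(3, -2) = 1)
Function('j')(v) = Add(-20, Mul(-20, v, Add(-1, v))) (Function('j')(v) = Mul(5, Add(Mul(-4, Mul(v, Add(-1, v))), -4)) = Mul(5, Add(Mul(-4, v, Add(-1, v)), -4)) = Mul(5, Add(-4, Mul(-4, v, Add(-1, v)))) = Add(-20, Mul(-20, v, Add(-1, v))))
Function('y')(b, z) = Add(2, Mul(2, z)) (Function('y')(b, z) = Add(Mul(2, z), 2) = Add(2, Mul(2, z)))
Add(Mul(493, Pow(-133, -1)), Mul(Function('y')(-7, Function('j')(G)), Pow(252, -1))) = Add(Mul(493, Pow(-133, -1)), Mul(Add(2, Mul(2, Add(-20, Mul(-20, Pow(1, 2)), Mul(20, 1)))), Pow(252, -1))) = Add(Mul(493, Rational(-1, 133)), Mul(Add(2, Mul(2, Add(-20, Mul(-20, 1), 20))), Rational(1, 252))) = Add(Rational(-493, 133), Mul(Add(2, Mul(2, Add(-20, -20, 20))), Rational(1, 252))) = Add(Rational(-493, 133), Mul(Add(2, Mul(2, -20)), Rational(1, 252))) = Add(Rational(-493, 133), Mul(Add(2, -40), Rational(1, 252))) = Add(Rational(-493, 133), Mul(-38, Rational(1, 252))) = Add(Rational(-493, 133), Rational(-19, 126)) = Rational(-9235, 2394)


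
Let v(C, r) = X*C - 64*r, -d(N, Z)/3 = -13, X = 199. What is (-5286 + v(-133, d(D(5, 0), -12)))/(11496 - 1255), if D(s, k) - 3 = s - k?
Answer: -34249/10241 ≈ -3.3443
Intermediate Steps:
D(s, k) = 3 + s - k (D(s, k) = 3 + (s - k) = 3 + s - k)
d(N, Z) = 39 (d(N, Z) = -3*(-13) = 39)
v(C, r) = -64*r + 199*C (v(C, r) = 199*C - 64*r = -64*r + 199*C)
(-5286 + v(-133, d(D(5, 0), -12)))/(11496 - 1255) = (-5286 + (-64*39 + 199*(-133)))/(11496 - 1255) = (-5286 + (-2496 - 26467))/10241 = (-5286 - 28963)*(1/10241) = -34249*1/10241 = -34249/10241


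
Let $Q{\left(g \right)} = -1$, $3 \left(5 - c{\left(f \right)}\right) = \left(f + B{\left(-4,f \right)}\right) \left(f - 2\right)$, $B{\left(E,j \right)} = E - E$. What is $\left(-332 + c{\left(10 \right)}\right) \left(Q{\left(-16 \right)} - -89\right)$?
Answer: $- \frac{93368}{3} \approx -31123.0$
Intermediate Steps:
$B{\left(E,j \right)} = 0$
$c{\left(f \right)} = 5 - \frac{f \left(-2 + f\right)}{3}$ ($c{\left(f \right)} = 5 - \frac{\left(f + 0\right) \left(f - 2\right)}{3} = 5 - \frac{f \left(-2 + f\right)}{3}$)
$\left(-332 + c{\left(10 \right)}\right) \left(Q{\left(-16 \right)} - -89\right) = \left(-332 + \left(5 - \frac{10^{2}}{3} + \frac{2}{3} \cdot 10\right)\right) \left(-1 - -89\right) = \left(-332 + \left(5 - \frac{100}{3} + \frac{20}{3}\right)\right) \left(-1 + \left(-132 + 221\right)\right) = \left(-332 + \left(5 - \frac{100}{3} + \frac{20}{3}\right)\right) \left(-1 + 89\right) = \left(-332 - \frac{65}{3}\right) 88 = \left(- \frac{1061}{3}\right) 88 = - \frac{93368}{3}$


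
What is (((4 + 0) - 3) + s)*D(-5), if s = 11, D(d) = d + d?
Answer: -120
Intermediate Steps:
D(d) = 2*d
(((4 + 0) - 3) + s)*D(-5) = (((4 + 0) - 3) + 11)*(2*(-5)) = ((4 - 3) + 11)*(-10) = (1 + 11)*(-10) = 12*(-10) = -120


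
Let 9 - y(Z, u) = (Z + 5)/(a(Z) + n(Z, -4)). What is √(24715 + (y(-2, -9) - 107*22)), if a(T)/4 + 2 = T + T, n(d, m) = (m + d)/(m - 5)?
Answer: √109613630/70 ≈ 149.57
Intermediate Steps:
n(d, m) = (d + m)/(-5 + m)
a(T) = -8 + 8*T (a(T) = -8 + 4*(T + T) = -8 + 4*(2*T) = -8 + 8*T)
y(Z, u) = 9 - (5 + Z)/(-68/9 + 71*Z/9) (y(Z, u) = 9 - (Z + 5)/((-8 + 8*Z) + (Z - 4)/(-5 - 4)) = 9 - (5 + Z)/((-8 + 8*Z) + (-4 + Z)/(-9)) = 9 - (5 + Z)/((-8 + 8*Z) - (-4 + Z)/9) = 9 - (5 + Z)/((-8 + 8*Z) + (4/9 - Z/9)) = 9 - (5 + Z)/(-68/9 + 71*Z/9))
√(24715 + (y(-2, -9) - 107*22)) = √(24715 + (9*(-73 + 70*(-2))/(-68 + 71*(-2)) - 107*22)) = √(24715 + (9*(-73 - 140)/(-68 - 142) - 2354)) = √(24715 + (9*(-213)/(-210) - 2354)) = √(24715 + (9*(-1/210)*(-213) - 2354)) = √(24715 + (639/70 - 2354)) = √(24715 - 164141/70) = √(1565909/70) = √109613630/70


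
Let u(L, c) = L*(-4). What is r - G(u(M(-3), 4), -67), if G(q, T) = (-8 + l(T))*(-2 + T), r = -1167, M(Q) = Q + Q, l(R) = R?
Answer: -6342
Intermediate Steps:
M(Q) = 2*Q
u(L, c) = -4*L
G(q, T) = (-8 + T)*(-2 + T)
r - G(u(M(-3), 4), -67) = -1167 - (16 + (-67)² - 10*(-67)) = -1167 - (16 + 4489 + 670) = -1167 - 1*5175 = -1167 - 5175 = -6342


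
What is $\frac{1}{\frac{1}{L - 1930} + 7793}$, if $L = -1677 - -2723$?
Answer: $\frac{884}{6889011} \approx 0.00012832$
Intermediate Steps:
$L = 1046$ ($L = -1677 + 2723 = 1046$)
$\frac{1}{\frac{1}{L - 1930} + 7793} = \frac{1}{\frac{1}{1046 - 1930} + 7793} = \frac{1}{\frac{1}{-884} + 7793} = \frac{1}{- \frac{1}{884} + 7793} = \frac{1}{\frac{6889011}{884}} = \frac{884}{6889011}$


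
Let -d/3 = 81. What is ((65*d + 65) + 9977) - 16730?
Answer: -22483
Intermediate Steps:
d = -243 (d = -3*81 = -243)
((65*d + 65) + 9977) - 16730 = ((65*(-243) + 65) + 9977) - 16730 = ((-15795 + 65) + 9977) - 16730 = (-15730 + 9977) - 16730 = -5753 - 16730 = -22483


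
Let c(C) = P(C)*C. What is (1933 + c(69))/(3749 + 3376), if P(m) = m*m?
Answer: 330442/7125 ≈ 46.378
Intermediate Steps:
P(m) = m²
c(C) = C³ (c(C) = C²*C = C³)
(1933 + c(69))/(3749 + 3376) = (1933 + 69³)/(3749 + 3376) = (1933 + 328509)/7125 = 330442*(1/7125) = 330442/7125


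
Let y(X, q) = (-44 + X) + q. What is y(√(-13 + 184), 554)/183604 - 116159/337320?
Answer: -5288805959/15483325320 + 3*√19/183604 ≈ -0.34151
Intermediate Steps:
y(X, q) = -44 + X + q
y(√(-13 + 184), 554)/183604 - 116159/337320 = (-44 + √(-13 + 184) + 554)/183604 - 116159/337320 = (-44 + √171 + 554)*(1/183604) - 116159*1/337320 = (-44 + 3*√19 + 554)*(1/183604) - 116159/337320 = (510 + 3*√19)*(1/183604) - 116159/337320 = (255/91802 + 3*√19/183604) - 116159/337320 = -5288805959/15483325320 + 3*√19/183604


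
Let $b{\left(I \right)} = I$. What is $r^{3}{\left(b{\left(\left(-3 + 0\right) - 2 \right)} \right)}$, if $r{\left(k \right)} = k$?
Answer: $-125$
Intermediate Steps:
$r^{3}{\left(b{\left(\left(-3 + 0\right) - 2 \right)} \right)} = \left(\left(-3 + 0\right) - 2\right)^{3} = \left(-3 - 2\right)^{3} = \left(-5\right)^{3} = -125$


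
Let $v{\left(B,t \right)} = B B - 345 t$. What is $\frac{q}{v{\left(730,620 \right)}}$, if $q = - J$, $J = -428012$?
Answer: $\frac{107003}{79750} \approx 1.3417$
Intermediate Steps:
$v{\left(B,t \right)} = B^{2} - 345 t$
$q = 428012$ ($q = \left(-1\right) \left(-428012\right) = 428012$)
$\frac{q}{v{\left(730,620 \right)}} = \frac{428012}{730^{2} - 213900} = \frac{428012}{532900 - 213900} = \frac{428012}{319000} = 428012 \cdot \frac{1}{319000} = \frac{107003}{79750}$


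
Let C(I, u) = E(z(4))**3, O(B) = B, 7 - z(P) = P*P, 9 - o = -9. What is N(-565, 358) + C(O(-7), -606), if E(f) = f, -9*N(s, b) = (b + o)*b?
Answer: -141169/9 ≈ -15685.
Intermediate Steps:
o = 18 (o = 9 - 1*(-9) = 9 + 9 = 18)
z(P) = 7 - P**2 (z(P) = 7 - P*P = 7 - P**2)
N(s, b) = -b*(18 + b)/9 (N(s, b) = -(b + 18)*b/9 = -(18 + b)*b/9 = -b*(18 + b)/9)
C(I, u) = -729 (C(I, u) = (7 - 1*4**2)**3 = (7 - 1*16)**3 = (7 - 16)**3 = (-9)**3 = -729)
N(-565, 358) + C(O(-7), -606) = -1/9*358*(18 + 358) - 729 = -1/9*358*376 - 729 = -134608/9 - 729 = -141169/9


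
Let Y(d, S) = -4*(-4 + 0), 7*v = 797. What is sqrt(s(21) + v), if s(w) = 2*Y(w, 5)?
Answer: sqrt(7147)/7 ≈ 12.077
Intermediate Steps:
v = 797/7 (v = (1/7)*797 = 797/7 ≈ 113.86)
Y(d, S) = 16 (Y(d, S) = -4*(-4) = 16)
s(w) = 32 (s(w) = 2*16 = 32)
sqrt(s(21) + v) = sqrt(32 + 797/7) = sqrt(1021/7) = sqrt(7147)/7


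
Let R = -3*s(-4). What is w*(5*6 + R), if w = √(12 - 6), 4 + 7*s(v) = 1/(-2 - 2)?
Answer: 891*√6/28 ≈ 77.946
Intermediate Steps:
s(v) = -17/28 (s(v) = -4/7 + 1/(7*(-2 - 2)) = -4/7 + (⅐)/(-4) = -4/7 + (⅐)*(-¼) = -4/7 - 1/28 = -17/28)
w = √6 ≈ 2.4495
R = 51/28 (R = -3*(-17/28) = 51/28 ≈ 1.8214)
w*(5*6 + R) = √6*(5*6 + 51/28) = √6*(30 + 51/28) = √6*(891/28) = 891*√6/28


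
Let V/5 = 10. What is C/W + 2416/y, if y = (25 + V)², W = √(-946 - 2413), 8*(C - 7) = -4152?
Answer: 2416/5625 + 512*I*√3359/3359 ≈ 0.42951 + 8.8342*I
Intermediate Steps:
C = -512 (C = 7 + (⅛)*(-4152) = 7 - 519 = -512)
V = 50 (V = 5*10 = 50)
W = I*√3359 (W = √(-3359) = I*√3359 ≈ 57.957*I)
y = 5625 (y = (25 + 50)² = 75² = 5625)
C/W + 2416/y = -512*(-I*√3359/3359) + 2416/5625 = -(-512)*I*√3359/3359 + 2416*(1/5625) = 512*I*√3359/3359 + 2416/5625 = 2416/5625 + 512*I*√3359/3359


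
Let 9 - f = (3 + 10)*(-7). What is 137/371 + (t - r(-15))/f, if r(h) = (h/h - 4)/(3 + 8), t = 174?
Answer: 861907/408100 ≈ 2.1120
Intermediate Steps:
r(h) = -3/11 (r(h) = (1 - 4)/11 = -3*1/11 = -3/11)
f = 100 (f = 9 - (3 + 10)*(-7) = 9 - 13*(-7) = 9 - 1*(-91) = 9 + 91 = 100)
137/371 + (t - r(-15))/f = 137/371 + (174 - 1*(-3/11))/100 = 137*(1/371) + (174 + 3/11)*(1/100) = 137/371 + (1917/11)*(1/100) = 137/371 + 1917/1100 = 861907/408100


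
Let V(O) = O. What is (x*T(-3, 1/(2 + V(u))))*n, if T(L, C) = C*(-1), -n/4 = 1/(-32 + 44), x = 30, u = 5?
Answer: 10/7 ≈ 1.4286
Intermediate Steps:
n = -⅓ (n = -4/(-32 + 44) = -4/12 = -4*1/12 = -⅓ ≈ -0.33333)
T(L, C) = -C
(x*T(-3, 1/(2 + V(u))))*n = (30*(-1/(2 + 5)))*(-⅓) = (30*(-1/7))*(-⅓) = (30*(-1*⅐))*(-⅓) = (30*(-⅐))*(-⅓) = -30/7*(-⅓) = 10/7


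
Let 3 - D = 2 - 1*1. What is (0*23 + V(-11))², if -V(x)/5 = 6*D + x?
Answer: 25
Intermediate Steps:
D = 2 (D = 3 - (2 - 1*1) = 3 - (2 - 1) = 3 - 1*1 = 3 - 1 = 2)
V(x) = -60 - 5*x (V(x) = -5*(6*2 + x) = -5*(12 + x) = -60 - 5*x)
(0*23 + V(-11))² = (0*23 + (-60 - 5*(-11)))² = (0 + (-60 + 55))² = (0 - 5)² = (-5)² = 25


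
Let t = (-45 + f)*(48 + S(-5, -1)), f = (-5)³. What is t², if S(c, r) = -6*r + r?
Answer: 81180100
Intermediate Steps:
S(c, r) = -5*r
f = -125
t = -9010 (t = (-45 - 125)*(48 - 5*(-1)) = -170*(48 + 5) = -170*53 = -9010)
t² = (-9010)² = 81180100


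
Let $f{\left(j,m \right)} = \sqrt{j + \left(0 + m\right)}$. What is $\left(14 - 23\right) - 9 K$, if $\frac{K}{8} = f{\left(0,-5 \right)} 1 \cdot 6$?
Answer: $-9 - 432 i \sqrt{5} \approx -9.0 - 965.98 i$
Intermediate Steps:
$f{\left(j,m \right)} = \sqrt{j + m}$
$K = 48 i \sqrt{5}$ ($K = 8 \sqrt{0 - 5} \cdot 1 \cdot 6 = 8 \sqrt{-5} \cdot 1 \cdot 6 = 8 i \sqrt{5} \cdot 1 \cdot 6 = 8 i \sqrt{5} \cdot 6 = 8 \cdot 6 i \sqrt{5} = 48 i \sqrt{5} \approx 107.33 i$)
$\left(14 - 23\right) - 9 K = \left(14 - 23\right) - 9 \cdot 48 i \sqrt{5} = -9 - 432 i \sqrt{5}$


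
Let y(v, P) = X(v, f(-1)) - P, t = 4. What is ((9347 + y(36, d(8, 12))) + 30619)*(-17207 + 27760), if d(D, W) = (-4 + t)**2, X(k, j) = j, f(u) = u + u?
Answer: 421740092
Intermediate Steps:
f(u) = 2*u
d(D, W) = 0 (d(D, W) = (-4 + 4)**2 = 0**2 = 0)
y(v, P) = -2 - P (y(v, P) = 2*(-1) - P = -2 - P)
((9347 + y(36, d(8, 12))) + 30619)*(-17207 + 27760) = ((9347 + (-2 - 1*0)) + 30619)*(-17207 + 27760) = ((9347 + (-2 + 0)) + 30619)*10553 = ((9347 - 2) + 30619)*10553 = (9345 + 30619)*10553 = 39964*10553 = 421740092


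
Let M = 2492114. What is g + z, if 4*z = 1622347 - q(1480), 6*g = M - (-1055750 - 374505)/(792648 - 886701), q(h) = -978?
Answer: 926814494249/1128636 ≈ 8.2118e+5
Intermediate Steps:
g = 234389367787/564318 (g = (2492114 - (-1055750 - 374505)/(792648 - 886701))/6 = (2492114 - (-1430255)/(-94053))/6 = (2492114 - (-1430255)*(-1)/94053)/6 = (2492114 - 1*1430255/94053)/6 = (2492114 - 1430255/94053)/6 = (⅙)*(234389367787/94053) = 234389367787/564318 ≈ 4.1535e+5)
z = 1623325/4 (z = (1622347 - 1*(-978))/4 = (1622347 + 978)/4 = (¼)*1623325 = 1623325/4 ≈ 4.0583e+5)
g + z = 234389367787/564318 + 1623325/4 = 926814494249/1128636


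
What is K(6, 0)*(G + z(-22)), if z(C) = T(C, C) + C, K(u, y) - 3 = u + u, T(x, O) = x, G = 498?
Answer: 6810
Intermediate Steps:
K(u, y) = 3 + 2*u (K(u, y) = 3 + (u + u) = 3 + 2*u)
z(C) = 2*C (z(C) = C + C = 2*C)
K(6, 0)*(G + z(-22)) = (3 + 2*6)*(498 + 2*(-22)) = (3 + 12)*(498 - 44) = 15*454 = 6810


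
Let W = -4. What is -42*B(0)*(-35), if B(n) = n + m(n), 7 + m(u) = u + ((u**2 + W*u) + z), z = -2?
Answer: -13230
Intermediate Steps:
m(u) = -9 + u**2 - 3*u (m(u) = -7 + (u + ((u**2 - 4*u) - 2)) = -7 + (u + (-2 + u**2 - 4*u)) = -7 + (-2 + u**2 - 3*u) = -9 + u**2 - 3*u)
B(n) = -9 + n**2 - 2*n (B(n) = n + (-9 + n**2 - 3*n) = -9 + n**2 - 2*n)
-42*B(0)*(-35) = -42*(-9 + 0**2 - 2*0)*(-35) = -42*(-9 + 0 + 0)*(-35) = -42*(-9)*(-35) = 378*(-35) = -13230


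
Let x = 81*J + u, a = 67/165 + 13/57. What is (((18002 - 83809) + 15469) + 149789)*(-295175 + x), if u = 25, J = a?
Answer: -2788046167034/95 ≈ -2.9348e+10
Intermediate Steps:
a = 1988/3135 (a = 67*(1/165) + 13*(1/57) = 67/165 + 13/57 = 1988/3135 ≈ 0.63413)
J = 1988/3135 ≈ 0.63413
x = 79801/1045 (x = 81*(1988/3135) + 25 = 53676/1045 + 25 = 79801/1045 ≈ 76.365)
(((18002 - 83809) + 15469) + 149789)*(-295175 + x) = (((18002 - 83809) + 15469) + 149789)*(-295175 + 79801/1045) = ((-65807 + 15469) + 149789)*(-308378074/1045) = (-50338 + 149789)*(-308378074/1045) = 99451*(-308378074/1045) = -2788046167034/95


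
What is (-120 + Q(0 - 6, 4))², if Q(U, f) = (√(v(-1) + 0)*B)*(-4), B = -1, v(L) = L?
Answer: 14384 - 960*I ≈ 14384.0 - 960.0*I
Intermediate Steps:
Q(U, f) = 4*I (Q(U, f) = (√(-1 + 0)*(-1))*(-4) = (√(-1)*(-1))*(-4) = (I*(-1))*(-4) = -I*(-4) = 4*I)
(-120 + Q(0 - 6, 4))² = (-120 + 4*I)²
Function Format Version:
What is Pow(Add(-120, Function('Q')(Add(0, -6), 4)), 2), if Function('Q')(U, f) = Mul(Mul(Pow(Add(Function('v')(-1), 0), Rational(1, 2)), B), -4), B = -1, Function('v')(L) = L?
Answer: Add(14384, Mul(-960, I)) ≈ Add(14384., Mul(-960.00, I))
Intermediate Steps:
Function('Q')(U, f) = Mul(4, I) (Function('Q')(U, f) = Mul(Mul(Pow(Add(-1, 0), Rational(1, 2)), -1), -4) = Mul(Mul(Pow(-1, Rational(1, 2)), -1), -4) = Mul(Mul(I, -1), -4) = Mul(Mul(-1, I), -4) = Mul(4, I))
Pow(Add(-120, Function('Q')(Add(0, -6), 4)), 2) = Pow(Add(-120, Mul(4, I)), 2)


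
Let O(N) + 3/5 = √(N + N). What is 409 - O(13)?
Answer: 2048/5 - √26 ≈ 404.50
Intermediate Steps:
O(N) = -⅗ + √2*√N (O(N) = -⅗ + √(N + N) = -⅗ + √(2*N) = -⅗ + √2*√N)
409 - O(13) = 409 - (-⅗ + √2*√13) = 409 - (-⅗ + √26) = 409 + (⅗ - √26) = 2048/5 - √26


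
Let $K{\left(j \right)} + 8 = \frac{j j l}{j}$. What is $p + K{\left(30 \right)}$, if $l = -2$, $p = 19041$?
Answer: $18973$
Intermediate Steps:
$K{\left(j \right)} = -8 - 2 j$ ($K{\left(j \right)} = -8 + \frac{j j \left(-2\right)}{j} = -8 + \frac{j^{2} \left(-2\right)}{j} = -8 + \frac{\left(-2\right) j^{2}}{j} = -8 - 2 j$)
$p + K{\left(30 \right)} = 19041 - 68 = 18973$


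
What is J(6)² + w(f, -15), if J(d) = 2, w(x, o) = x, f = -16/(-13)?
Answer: 68/13 ≈ 5.2308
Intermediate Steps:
f = 16/13 (f = -16*(-1/13) = 16/13 ≈ 1.2308)
J(6)² + w(f, -15) = 2² + 16/13 = 4 + 16/13 = 68/13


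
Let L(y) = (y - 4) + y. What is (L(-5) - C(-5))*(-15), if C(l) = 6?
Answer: 300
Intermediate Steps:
L(y) = -4 + 2*y (L(y) = (-4 + y) + y = -4 + 2*y)
(L(-5) - C(-5))*(-15) = ((-4 + 2*(-5)) - 1*6)*(-15) = ((-4 - 10) - 6)*(-15) = (-14 - 6)*(-15) = -20*(-15) = 300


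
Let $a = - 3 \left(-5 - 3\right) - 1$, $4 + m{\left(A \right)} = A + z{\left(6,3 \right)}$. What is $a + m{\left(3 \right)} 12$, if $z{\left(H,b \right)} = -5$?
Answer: $-49$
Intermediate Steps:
$m{\left(A \right)} = -9 + A$ ($m{\left(A \right)} = -4 + \left(A - 5\right) = -4 + \left(-5 + A\right) = -9 + A$)
$a = 23$ ($a = \left(-3\right) \left(-8\right) - 1 = 24 - 1 = 23$)
$a + m{\left(3 \right)} 12 = 23 + \left(-9 + 3\right) 12 = 23 - 72 = -49$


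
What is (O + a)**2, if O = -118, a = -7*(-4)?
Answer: 8100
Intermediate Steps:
a = 28
(O + a)**2 = (-118 + 28)**2 = (-90)**2 = 8100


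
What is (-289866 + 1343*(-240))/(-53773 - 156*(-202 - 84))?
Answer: 612186/9157 ≈ 66.854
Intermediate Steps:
(-289866 + 1343*(-240))/(-53773 - 156*(-202 - 84)) = (-289866 - 322320)/(-53773 - 156*(-286)) = -612186/(-53773 + 44616) = -612186/(-9157) = -612186*(-1/9157) = 612186/9157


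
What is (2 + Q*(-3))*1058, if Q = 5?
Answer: -13754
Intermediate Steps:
(2 + Q*(-3))*1058 = (2 + 5*(-3))*1058 = (2 - 15)*1058 = -13*1058 = -13754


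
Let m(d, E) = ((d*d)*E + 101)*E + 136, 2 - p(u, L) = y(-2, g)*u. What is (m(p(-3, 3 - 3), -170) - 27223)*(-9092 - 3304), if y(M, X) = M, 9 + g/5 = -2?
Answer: -5183300628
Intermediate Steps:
g = -55 (g = -45 + 5*(-2) = -45 - 10 = -55)
p(u, L) = 2 + 2*u (p(u, L) = 2 - (-2)*u = 2 + 2*u)
m(d, E) = 136 + E*(101 + E*d²) (m(d, E) = (d²*E + 101)*E + 136 = (E*d² + 101)*E + 136 = (101 + E*d²)*E + 136 = E*(101 + E*d²) + 136 = 136 + E*(101 + E*d²))
(m(p(-3, 3 - 3), -170) - 27223)*(-9092 - 3304) = ((136 + 101*(-170) + (-170)²*(2 + 2*(-3))²) - 27223)*(-9092 - 3304) = ((136 - 17170 + 28900*(2 - 6)²) - 27223)*(-12396) = ((136 - 17170 + 28900*(-4)²) - 27223)*(-12396) = ((136 - 17170 + 28900*16) - 27223)*(-12396) = ((136 - 17170 + 462400) - 27223)*(-12396) = (445366 - 27223)*(-12396) = 418143*(-12396) = -5183300628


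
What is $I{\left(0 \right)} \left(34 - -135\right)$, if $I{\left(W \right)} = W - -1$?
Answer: $169$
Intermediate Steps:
$I{\left(W \right)} = 1 + W$ ($I{\left(W \right)} = W + 1 = 1 + W$)
$I{\left(0 \right)} \left(34 - -135\right) = \left(1 + 0\right) \left(34 - -135\right) = 1 \left(34 + 135\right) = 1 \cdot 169 = 169$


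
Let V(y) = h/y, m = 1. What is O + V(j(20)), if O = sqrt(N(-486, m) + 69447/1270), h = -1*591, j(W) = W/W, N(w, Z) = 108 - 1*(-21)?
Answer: -591 + sqrt(296261790)/1270 ≈ -577.45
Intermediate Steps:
N(w, Z) = 129 (N(w, Z) = 108 + 21 = 129)
j(W) = 1
h = -591
V(y) = -591/y
O = sqrt(296261790)/1270 (O = sqrt(129 + 69447/1270) = sqrt(233277/1270) = sqrt(296261790)/1270 ≈ 13.553)
O + V(j(20)) = sqrt(296261790)/1270 - 591/1 = sqrt(296261790)/1270 - 591*1 = sqrt(296261790)/1270 - 591 = -591 + sqrt(296261790)/1270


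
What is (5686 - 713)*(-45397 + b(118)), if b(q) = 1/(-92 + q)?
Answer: -5869736333/26 ≈ -2.2576e+8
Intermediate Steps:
(5686 - 713)*(-45397 + b(118)) = (5686 - 713)*(-45397 + 1/(-92 + 118)) = 4973*(-45397 + 1/26) = 4973*(-1180321/26) = -5869736333/26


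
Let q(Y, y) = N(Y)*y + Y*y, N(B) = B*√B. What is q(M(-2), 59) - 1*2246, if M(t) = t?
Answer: -2364 - 118*I*√2 ≈ -2364.0 - 166.88*I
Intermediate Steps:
N(B) = B^(3/2)
q(Y, y) = Y*y + y*Y^(3/2) (q(Y, y) = Y^(3/2)*y + Y*y = y*Y^(3/2) + Y*y = Y*y + y*Y^(3/2))
q(M(-2), 59) - 1*2246 = 59*(-2 + (-2)^(3/2)) - 1*2246 = 59*(-2 - 2*I*√2) - 2246 = (-118 - 118*I*√2) - 2246 = -2364 - 118*I*√2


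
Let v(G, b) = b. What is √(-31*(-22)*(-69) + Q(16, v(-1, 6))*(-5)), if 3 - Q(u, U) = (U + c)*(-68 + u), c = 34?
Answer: I*√57473 ≈ 239.74*I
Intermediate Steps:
Q(u, U) = 3 - (-68 + u)*(34 + U) (Q(u, U) = 3 - (U + 34)*(-68 + u) = 3 - (34 + U)*(-68 + u) = 3 - (-68 + u)*(34 + U))
√(-31*(-22)*(-69) + Q(16, v(-1, 6))*(-5)) = √(-31*(-22)*(-69) + (2315 - 34*16 + 68*6 - 1*6*16)*(-5)) = √(682*(-69) + (2315 - 544 + 408 - 96)*(-5)) = √(-47058 + 2083*(-5)) = √(-47058 - 10415) = √(-57473) = I*√57473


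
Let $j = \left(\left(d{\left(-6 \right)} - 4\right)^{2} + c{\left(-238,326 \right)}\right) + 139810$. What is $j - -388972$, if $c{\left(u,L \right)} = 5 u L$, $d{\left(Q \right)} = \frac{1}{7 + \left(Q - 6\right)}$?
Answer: $\frac{3521491}{25} \approx 1.4086 \cdot 10^{5}$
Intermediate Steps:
$d{\left(Q \right)} = \frac{1}{1 + Q}$ ($d{\left(Q \right)} = \frac{1}{7 + \left(-6 + Q\right)} = \frac{1}{1 + Q}$)
$c{\left(u,L \right)} = 5 L u$
$j = - \frac{6202809}{25}$ ($j = \left(\left(\frac{1}{1 - 6} - 4\right)^{2} + 5 \cdot 326 \left(-238\right)\right) + 139810 = \left(\left(\frac{1}{-5} - 4\right)^{2} - 387940\right) + 139810 = \left(\left(- \frac{1}{5} - 4\right)^{2} - 387940\right) + 139810 = \left(\left(- \frac{21}{5}\right)^{2} - 387940\right) + 139810 = \left(\frac{441}{25} - 387940\right) + 139810 = - \frac{9698059}{25} + 139810 = - \frac{6202809}{25} \approx -2.4811 \cdot 10^{5}$)
$j - -388972 = - \frac{6202809}{25} - -388972 = - \frac{6202809}{25} + 388972 = \frac{3521491}{25}$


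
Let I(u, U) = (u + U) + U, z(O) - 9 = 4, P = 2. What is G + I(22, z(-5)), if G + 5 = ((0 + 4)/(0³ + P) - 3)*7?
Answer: 36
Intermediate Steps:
z(O) = 13 (z(O) = 9 + 4 = 13)
I(u, U) = u + 2*U (I(u, U) = (U + u) + U = u + 2*U)
G = -12 (G = -5 + ((0 + 4)/(0³ + 2) - 3)*7 = -5 + (4/(0 + 2) - 3)*7 = -5 + (4/2 - 3)*7 = -5 + (4*(½) - 3)*7 = -5 + (2 - 3)*7 = -5 - 1*7 = -5 - 7 = -12)
G + I(22, z(-5)) = -12 + (22 + 2*13) = -12 + (22 + 26) = -12 + 48 = 36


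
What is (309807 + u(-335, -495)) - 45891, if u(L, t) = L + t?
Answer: 263086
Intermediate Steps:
(309807 + u(-335, -495)) - 45891 = (309807 + (-335 - 495)) - 45891 = (309807 - 830) - 45891 = 308977 - 45891 = 263086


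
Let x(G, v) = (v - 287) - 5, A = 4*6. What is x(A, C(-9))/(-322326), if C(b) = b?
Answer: 301/322326 ≈ 0.00093384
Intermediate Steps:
A = 24
x(G, v) = -292 + v (x(G, v) = (-287 + v) - 5 = -292 + v)
x(A, C(-9))/(-322326) = (-292 - 9)/(-322326) = -301*(-1/322326) = 301/322326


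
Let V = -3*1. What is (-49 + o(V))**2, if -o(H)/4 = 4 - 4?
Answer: 2401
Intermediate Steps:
V = -3
o(H) = 0 (o(H) = -4*(4 - 4) = -4*0 = 0)
(-49 + o(V))**2 = (-49 + 0)**2 = (-49)**2 = 2401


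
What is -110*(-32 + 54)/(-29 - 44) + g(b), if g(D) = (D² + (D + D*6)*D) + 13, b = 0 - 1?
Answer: 3953/73 ≈ 54.151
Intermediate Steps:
b = -1
g(D) = 13 + 8*D² (g(D) = (D² + (D + 6*D)*D) + 13 = (D² + (7*D)*D) + 13 = (D² + 7*D²) + 13 = 8*D² + 13 = 13 + 8*D²)
-110*(-32 + 54)/(-29 - 44) + g(b) = -110*(-32 + 54)/(-29 - 44) + (13 + 8*(-1)²) = -2420/(-73) + (13 + 8*1) = -2420*(-1)/73 + (13 + 8) = -110*(-22/73) + 21 = 2420/73 + 21 = 3953/73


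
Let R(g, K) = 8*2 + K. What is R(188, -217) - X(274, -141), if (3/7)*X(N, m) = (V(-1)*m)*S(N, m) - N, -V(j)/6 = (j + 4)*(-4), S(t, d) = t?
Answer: 19472851/3 ≈ 6.4910e+6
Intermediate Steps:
R(g, K) = 16 + K
V(j) = 96 + 24*j (V(j) = -6*(j + 4)*(-4) = -6*(4 + j)*(-4) = -6*(-16 - 4*j) = 96 + 24*j)
X(N, m) = -7*N/3 + 168*N*m (X(N, m) = 7*(((96 + 24*(-1))*m)*N - N)/3 = 7*(((96 - 24)*m)*N - N)/3 = 7*((72*m)*N - N)/3 = 7*(72*N*m - N)/3 = 7*(-N + 72*N*m)/3 = -7*N/3 + 168*N*m)
R(188, -217) - X(274, -141) = (16 - 217) - 7*274*(-1 + 72*(-141))/3 = -201 - 7*274*(-1 - 10152)/3 = -201 - 7*274*(-10153)/3 = -201 - 1*(-19473454/3) = -201 + 19473454/3 = 19472851/3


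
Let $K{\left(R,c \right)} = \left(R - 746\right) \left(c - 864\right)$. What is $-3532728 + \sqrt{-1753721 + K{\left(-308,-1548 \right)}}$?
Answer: $-3532728 + \sqrt{788527} \approx -3.5318 \cdot 10^{6}$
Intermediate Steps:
$K{\left(R,c \right)} = \left(-864 + c\right) \left(-746 + R\right)$ ($K{\left(R,c \right)} = \left(-746 + R\right) \left(c - 864\right) = \left(-746 + R\right) \left(-864 + c\right) = \left(-864 + c\right) \left(-746 + R\right)$)
$-3532728 + \sqrt{-1753721 + K{\left(-308,-1548 \right)}} = -3532728 + \sqrt{-1753721 - -2542248} = -3532728 + \sqrt{-1753721 + \left(644544 + 266112 + 1154808 + 476784\right)} = -3532728 + \sqrt{-1753721 + 2542248} = -3532728 + \sqrt{788527}$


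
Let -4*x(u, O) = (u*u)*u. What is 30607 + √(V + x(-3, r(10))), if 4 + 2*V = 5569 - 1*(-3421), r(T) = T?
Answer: 30607 + √17999/2 ≈ 30674.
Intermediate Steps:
x(u, O) = -u³/4 (x(u, O) = -u*u*u/4 = -u²*u/4 = -u³/4)
V = 4493 (V = -2 + (5569 - 1*(-3421))/2 = -2 + (5569 + 3421)/2 = -2 + (½)*8990 = -2 + 4495 = 4493)
30607 + √(V + x(-3, r(10))) = 30607 + √(4493 - ¼*(-3)³) = 30607 + √(4493 - ¼*(-27)) = 30607 + √(4493 + 27/4) = 30607 + √(17999/4) = 30607 + √17999/2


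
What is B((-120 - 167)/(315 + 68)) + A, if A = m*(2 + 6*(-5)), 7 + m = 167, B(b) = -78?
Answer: -4558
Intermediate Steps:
m = 160 (m = -7 + 167 = 160)
A = -4480 (A = 160*(2 + 6*(-5)) = 160*(2 - 30) = 160*(-28) = -4480)
B((-120 - 167)/(315 + 68)) + A = -78 - 4480 = -4558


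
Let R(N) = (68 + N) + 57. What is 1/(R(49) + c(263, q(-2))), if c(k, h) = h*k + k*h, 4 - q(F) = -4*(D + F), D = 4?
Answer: 1/6486 ≈ 0.00015418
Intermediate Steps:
q(F) = 20 + 4*F (q(F) = 4 - (-4)*(4 + F) = 4 - (-16 - 4*F) = 4 + (16 + 4*F) = 20 + 4*F)
c(k, h) = 2*h*k (c(k, h) = h*k + h*k = 2*h*k)
R(N) = 125 + N
1/(R(49) + c(263, q(-2))) = 1/((125 + 49) + 2*(20 + 4*(-2))*263) = 1/(174 + 2*(20 - 8)*263) = 1/(174 + 2*12*263) = 1/(174 + 6312) = 1/6486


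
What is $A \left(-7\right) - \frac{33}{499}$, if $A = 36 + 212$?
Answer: $- \frac{866297}{499} \approx -1736.1$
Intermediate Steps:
$A = 248$
$A \left(-7\right) - \frac{33}{499} = 248 \left(-7\right) - \frac{33}{499} = -1736 - \frac{33}{499} = - \frac{866297}{499}$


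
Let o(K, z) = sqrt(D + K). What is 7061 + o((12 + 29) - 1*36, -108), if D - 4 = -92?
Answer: 7061 + I*sqrt(83) ≈ 7061.0 + 9.1104*I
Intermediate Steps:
D = -88 (D = 4 - 92 = -88)
o(K, z) = sqrt(-88 + K)
7061 + o((12 + 29) - 1*36, -108) = 7061 + sqrt(-88 + ((12 + 29) - 1*36)) = 7061 + sqrt(-88 + (41 - 36)) = 7061 + sqrt(-88 + 5) = 7061 + sqrt(-83) = 7061 + I*sqrt(83)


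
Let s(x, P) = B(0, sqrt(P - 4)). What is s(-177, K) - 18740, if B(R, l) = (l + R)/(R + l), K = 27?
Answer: -18739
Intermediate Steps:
B(R, l) = 1 (B(R, l) = (R + l)/(R + l) = 1)
s(x, P) = 1
s(-177, K) - 18740 = 1 - 18740 = -18739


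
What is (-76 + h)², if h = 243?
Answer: 27889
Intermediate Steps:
(-76 + h)² = (-76 + 243)² = 167² = 27889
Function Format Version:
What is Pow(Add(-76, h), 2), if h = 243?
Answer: 27889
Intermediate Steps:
Pow(Add(-76, h), 2) = Pow(Add(-76, 243), 2) = Pow(167, 2) = 27889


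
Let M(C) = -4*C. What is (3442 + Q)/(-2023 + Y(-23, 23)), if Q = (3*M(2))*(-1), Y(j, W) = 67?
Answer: -1733/978 ≈ -1.7720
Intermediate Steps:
Q = 24 (Q = (3*(-4*2))*(-1) = (3*(-8))*(-1) = -24*(-1) = 24)
(3442 + Q)/(-2023 + Y(-23, 23)) = (3442 + 24)/(-2023 + 67) = 3466/(-1956) = 3466*(-1/1956) = -1733/978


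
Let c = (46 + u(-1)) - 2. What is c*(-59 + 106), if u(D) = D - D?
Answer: 2068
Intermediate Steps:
u(D) = 0
c = 44 (c = (46 + 0) - 2 = 46 - 2 = 44)
c*(-59 + 106) = 44*(-59 + 106) = 44*47 = 2068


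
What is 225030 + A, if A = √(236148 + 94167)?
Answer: 225030 + 19*√915 ≈ 2.2560e+5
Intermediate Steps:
A = 19*√915 (A = √330315 = 19*√915 ≈ 574.73)
225030 + A = 225030 + 19*√915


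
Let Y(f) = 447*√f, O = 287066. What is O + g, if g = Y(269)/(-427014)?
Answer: 287066 - 149*√269/142338 ≈ 2.8707e+5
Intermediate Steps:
g = -149*√269/142338 (g = (447*√269)/(-427014) = (447*√269)*(-1/427014) = -149*√269/142338 ≈ -0.017169)
O + g = 287066 - 149*√269/142338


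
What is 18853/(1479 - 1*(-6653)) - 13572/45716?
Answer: 187879061/92940628 ≈ 2.0215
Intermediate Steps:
18853/(1479 - 1*(-6653)) - 13572/45716 = 18853/(1479 + 6653) - 13572*1/45716 = 18853/8132 - 3393/11429 = 187879061/92940628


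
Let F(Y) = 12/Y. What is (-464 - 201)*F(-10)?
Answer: 798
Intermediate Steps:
(-464 - 201)*F(-10) = (-464 - 201)*(12/(-10)) = -7980*(-1)/10 = -665*(-6/5) = 798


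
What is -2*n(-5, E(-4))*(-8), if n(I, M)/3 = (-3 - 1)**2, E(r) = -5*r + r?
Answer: 768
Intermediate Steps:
E(r) = -4*r
n(I, M) = 48 (n(I, M) = 3*(-3 - 1)**2 = 3*(-4)**2 = 3*16 = 48)
-2*n(-5, E(-4))*(-8) = -2*48*(-8) = -96*(-8) = 768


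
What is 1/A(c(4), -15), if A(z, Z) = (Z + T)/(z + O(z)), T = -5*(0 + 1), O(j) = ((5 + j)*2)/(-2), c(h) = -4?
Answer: ¼ ≈ 0.25000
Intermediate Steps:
O(j) = -5 - j (O(j) = (10 + 2*j)*(-½) = -5 - j)
T = -5 (T = -5*1 = -5)
A(z, Z) = 1 - Z/5 (A(z, Z) = (Z - 5)/(z + (-5 - z)) = (-5 + Z)/(-5) = (-5 + Z)*(-⅕) = 1 - Z/5)
1/A(c(4), -15) = 1/(1 - ⅕*(-15)) = 1/(1 + 3) = 1/4 = ¼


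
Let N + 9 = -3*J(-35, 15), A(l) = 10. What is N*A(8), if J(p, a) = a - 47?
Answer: 870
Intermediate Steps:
J(p, a) = -47 + a
N = 87 (N = -9 - 3*(-47 + 15) = -9 - 3*(-32) = -9 + 96 = 87)
N*A(8) = 87*10 = 870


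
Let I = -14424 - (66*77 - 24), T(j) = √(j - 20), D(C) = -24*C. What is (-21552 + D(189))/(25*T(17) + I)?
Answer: 169415472/126516733 + 217400*I*√3/126516733 ≈ 1.3391 + 0.0029763*I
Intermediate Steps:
T(j) = √(-20 + j)
I = -19482 (I = -14424 - (5082 - 24) = -14424 - 1*5058 = -14424 - 5058 = -19482)
(-21552 + D(189))/(25*T(17) + I) = (-21552 - 24*189)/(25*√(-20 + 17) - 19482) = (-21552 - 4536)/(25*√(-3) - 19482) = -26088/(25*(I*√3) - 19482) = -26088/(25*I*√3 - 19482) = -26088/(-19482 + 25*I*√3)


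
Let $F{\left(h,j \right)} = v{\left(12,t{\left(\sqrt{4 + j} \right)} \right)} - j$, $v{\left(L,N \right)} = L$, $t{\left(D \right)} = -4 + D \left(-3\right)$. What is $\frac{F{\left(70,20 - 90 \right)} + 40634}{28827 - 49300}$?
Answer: $- \frac{40716}{20473} \approx -1.9888$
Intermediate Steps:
$t{\left(D \right)} = -4 - 3 D$
$F{\left(h,j \right)} = 12 - j$
$\frac{F{\left(70,20 - 90 \right)} + 40634}{28827 - 49300} = \frac{\left(12 - \left(20 - 90\right)\right) + 40634}{28827 - 49300} = \frac{\left(12 - \left(20 - 90\right)\right) + 40634}{-20473} = \left(\left(12 - -70\right) + 40634\right) \left(- \frac{1}{20473}\right) = \left(\left(12 + 70\right) + 40634\right) \left(- \frac{1}{20473}\right) = \left(82 + 40634\right) \left(- \frac{1}{20473}\right) = 40716 \left(- \frac{1}{20473}\right) = - \frac{40716}{20473}$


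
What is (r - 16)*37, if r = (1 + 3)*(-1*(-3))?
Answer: -148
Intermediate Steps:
r = 12 (r = 4*3 = 12)
(r - 16)*37 = (12 - 16)*37 = -4*37 = -148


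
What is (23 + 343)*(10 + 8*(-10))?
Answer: -25620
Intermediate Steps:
(23 + 343)*(10 + 8*(-10)) = 366*(10 - 80) = 366*(-70) = -25620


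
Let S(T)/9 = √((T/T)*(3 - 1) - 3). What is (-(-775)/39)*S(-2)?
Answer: 2325*I/13 ≈ 178.85*I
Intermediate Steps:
S(T) = 9*I (S(T) = 9*√((T/T)*(3 - 1) - 3) = 9*√(1*2 - 3) = 9*√(2 - 3) = 9*√(-1) = 9*I)
(-(-775)/39)*S(-2) = (-(-775)/39)*(9*I) = (-25*(-31/39))*(9*I) = 775*(9*I)/39 = 2325*I/13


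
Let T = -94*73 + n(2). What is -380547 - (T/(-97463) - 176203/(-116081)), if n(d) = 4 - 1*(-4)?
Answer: -187190237417448/491895761 ≈ -3.8055e+5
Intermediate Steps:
n(d) = 8 (n(d) = 4 + 4 = 8)
T = -6854 (T = -94*73 + 8 = -6862 + 8 = -6854)
-380547 - (T/(-97463) - 176203/(-116081)) = -380547 - (-6854/(-97463) - 176203/(-116081)) = -380547 - (-6854*(-1/97463) - 176203*(-1/116081)) = -380547 - (6854/97463 + 7661/5047) = -380547 - 1*781256181/491895761 = -380547 - 781256181/491895761 = -187190237417448/491895761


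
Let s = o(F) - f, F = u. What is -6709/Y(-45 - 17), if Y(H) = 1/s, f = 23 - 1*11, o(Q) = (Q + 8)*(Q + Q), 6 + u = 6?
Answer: 80508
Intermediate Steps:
u = 0 (u = -6 + 6 = 0)
F = 0
o(Q) = 2*Q*(8 + Q) (o(Q) = (8 + Q)*(2*Q) = 2*Q*(8 + Q))
f = 12 (f = 23 - 11 = 12)
s = -12 (s = 2*0*(8 + 0) - 1*12 = 2*0*8 - 12 = 0 - 12 = -12)
Y(H) = -1/12 (Y(H) = 1/(-12) = -1/12)
-6709/Y(-45 - 17) = -6709/(-1/12) = -6709*(-12) = 80508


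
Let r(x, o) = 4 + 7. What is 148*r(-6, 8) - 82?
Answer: 1546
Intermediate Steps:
r(x, o) = 11
148*r(-6, 8) - 82 = 148*11 - 82 = 1628 - 82 = 1546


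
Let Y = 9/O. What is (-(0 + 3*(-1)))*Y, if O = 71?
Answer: 27/71 ≈ 0.38028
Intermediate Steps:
Y = 9/71 ≈ 0.12676
(-(0 + 3*(-1)))*Y = -(0 + 3*(-1))*(9/71) = -(0 - 3)*(9/71) = -1*(-3)*(9/71) = 3*(9/71) = 27/71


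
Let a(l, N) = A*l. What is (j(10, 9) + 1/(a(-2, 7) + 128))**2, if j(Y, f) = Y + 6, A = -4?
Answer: 4739329/18496 ≈ 256.24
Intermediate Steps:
a(l, N) = -4*l
j(Y, f) = 6 + Y
(j(10, 9) + 1/(a(-2, 7) + 128))**2 = ((6 + 10) + 1/(-4*(-2) + 128))**2 = (16 + 1/(8 + 128))**2 = (16 + 1/136)**2 = (2177/136)**2 = 4739329/18496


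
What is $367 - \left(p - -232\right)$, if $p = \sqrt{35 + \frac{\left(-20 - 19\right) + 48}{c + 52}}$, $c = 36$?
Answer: $135 - \frac{\sqrt{67958}}{44} \approx 129.08$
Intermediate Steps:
$p = \frac{\sqrt{67958}}{44}$ ($p = \sqrt{35 + \frac{\left(-20 - 19\right) + 48}{36 + 52}} = \sqrt{35 + \frac{-39 + 48}{88}} = \sqrt{35 + 9 \cdot \frac{1}{88}} = \sqrt{35 + \frac{9}{88}} = \sqrt{\frac{3089}{88}} = \frac{\sqrt{67958}}{44} \approx 5.9247$)
$367 - \left(p - -232\right) = 367 - \left(\frac{\sqrt{67958}}{44} - -232\right) = 367 - \left(\frac{\sqrt{67958}}{44} + 232\right) = 367 - \left(232 + \frac{\sqrt{67958}}{44}\right) = 135 - \frac{\sqrt{67958}}{44}$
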